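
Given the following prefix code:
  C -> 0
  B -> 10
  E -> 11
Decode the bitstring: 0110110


Decoding step by step:
Bits 0 -> C
Bits 11 -> E
Bits 0 -> C
Bits 11 -> E
Bits 0 -> C


Decoded message: CECEC


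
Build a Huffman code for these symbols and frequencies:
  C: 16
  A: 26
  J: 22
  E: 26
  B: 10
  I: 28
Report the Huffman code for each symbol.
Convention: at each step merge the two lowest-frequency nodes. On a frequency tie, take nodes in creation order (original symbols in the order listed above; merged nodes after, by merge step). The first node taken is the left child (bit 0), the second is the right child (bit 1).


Huffman tree construction:
Step 1: Merge B(10) + C(16) = 26
Step 2: Merge J(22) + A(26) = 48
Step 3: Merge E(26) + (B+C)(26) = 52
Step 4: Merge I(28) + (J+A)(48) = 76
Step 5: Merge (E+(B+C))(52) + (I+(J+A))(76) = 128
Read each symbol's code off the tree from the root (left child = 0, right child = 1).

Codes:
  C: 011 (length 3)
  A: 111 (length 3)
  J: 110 (length 3)
  E: 00 (length 2)
  B: 010 (length 3)
  I: 10 (length 2)
Average code length: 330/128 = 2.5781 bits/symbol


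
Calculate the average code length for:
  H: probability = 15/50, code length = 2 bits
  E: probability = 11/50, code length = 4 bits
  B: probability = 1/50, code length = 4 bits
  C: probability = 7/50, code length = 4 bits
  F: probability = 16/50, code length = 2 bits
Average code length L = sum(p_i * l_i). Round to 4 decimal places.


Weighted contributions p_i * l_i:
  H: (15/50) * 2 = 30/50
  E: (11/50) * 4 = 44/50
  B: (1/50) * 4 = 4/50
  C: (7/50) * 4 = 28/50
  F: (16/50) * 2 = 32/50
Sum = (30 + 44 + 4 + 28 + 32)/50 = 138/50

L = 138/50 = 2.7600 bits/symbol


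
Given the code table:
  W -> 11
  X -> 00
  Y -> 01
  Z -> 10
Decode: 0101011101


Decoding:
01 -> Y
01 -> Y
01 -> Y
11 -> W
01 -> Y


Result: YYYWY


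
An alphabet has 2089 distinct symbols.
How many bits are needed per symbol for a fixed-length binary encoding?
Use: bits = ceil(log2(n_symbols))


log2(2089) = 11.0286
Bracket: 2^11 = 2048 < 2089 <= 2^12 = 4096
So ceil(log2(2089)) = 12

bits = ceil(log2(2089)) = ceil(11.0286) = 12 bits


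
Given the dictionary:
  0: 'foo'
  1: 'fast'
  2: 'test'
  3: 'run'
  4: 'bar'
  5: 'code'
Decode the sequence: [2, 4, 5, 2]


Look up each index in the dictionary:
  2 -> 'test'
  4 -> 'bar'
  5 -> 'code'
  2 -> 'test'

Decoded: "test bar code test"


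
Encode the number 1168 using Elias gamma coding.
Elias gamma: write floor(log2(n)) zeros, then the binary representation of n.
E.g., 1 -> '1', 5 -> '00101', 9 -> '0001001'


num_bits = floor(log2(1168)) + 1 = 11
leading_zeros = num_bits - 1 = 10
binary(1168) = 10010010000

Elias gamma(1168) = '0000000000' + '10010010000' = 000000000010010010000 (21 bits)


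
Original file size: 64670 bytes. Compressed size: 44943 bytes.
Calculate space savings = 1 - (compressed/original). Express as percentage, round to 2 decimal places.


ratio = compressed/original = 44943/64670 = 0.694959
savings = 1 - ratio = 1 - 0.694959 = 0.305041
as a percentage: 0.305041 * 100 = 30.5%

Space savings = 1 - 44943/64670 = 30.5%


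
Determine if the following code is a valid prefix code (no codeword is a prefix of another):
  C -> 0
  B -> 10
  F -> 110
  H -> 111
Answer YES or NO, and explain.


Checking each pair (does one codeword prefix another?):
  C='0' vs B='10': no prefix
  C='0' vs F='110': no prefix
  C='0' vs H='111': no prefix
  B='10' vs C='0': no prefix
  B='10' vs F='110': no prefix
  B='10' vs H='111': no prefix
  F='110' vs C='0': no prefix
  F='110' vs B='10': no prefix
  F='110' vs H='111': no prefix
  H='111' vs C='0': no prefix
  H='111' vs B='10': no prefix
  H='111' vs F='110': no prefix
No violation found over all pairs.

YES -- this is a valid prefix code. No codeword is a prefix of any other codeword.


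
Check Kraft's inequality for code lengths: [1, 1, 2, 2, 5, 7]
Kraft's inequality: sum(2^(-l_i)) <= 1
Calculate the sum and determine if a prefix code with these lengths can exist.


Sum = 2^(-1) + 2^(-1) + 2^(-2) + 2^(-2) + 2^(-5) + 2^(-7)
    = 0.5 + 0.5 + 0.25 + 0.25 + 0.03125 + 0.0078125
    = 197/128 = 1.5390625
Since 1.5390625 > 1, Kraft's inequality is NOT satisfied.
A prefix code with these lengths CANNOT exist.

Kraft sum = 1.5390625. Not satisfied.


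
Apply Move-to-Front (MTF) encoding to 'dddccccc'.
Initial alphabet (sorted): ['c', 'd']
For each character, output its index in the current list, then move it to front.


MTF encoding:
'd': index 1 in ['c', 'd'] -> ['d', 'c']
'd': index 0 in ['d', 'c'] -> ['d', 'c']
'd': index 0 in ['d', 'c'] -> ['d', 'c']
'c': index 1 in ['d', 'c'] -> ['c', 'd']
'c': index 0 in ['c', 'd'] -> ['c', 'd']
'c': index 0 in ['c', 'd'] -> ['c', 'd']
'c': index 0 in ['c', 'd'] -> ['c', 'd']
'c': index 0 in ['c', 'd'] -> ['c', 'd']


Output: [1, 0, 0, 1, 0, 0, 0, 0]


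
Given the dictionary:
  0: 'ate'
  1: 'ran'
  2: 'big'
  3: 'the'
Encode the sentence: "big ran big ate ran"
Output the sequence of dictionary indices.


Look up each word in the dictionary:
  'big' -> 2
  'ran' -> 1
  'big' -> 2
  'ate' -> 0
  'ran' -> 1

Encoded: [2, 1, 2, 0, 1]


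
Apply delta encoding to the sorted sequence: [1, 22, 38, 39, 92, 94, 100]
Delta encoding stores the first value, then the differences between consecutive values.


First value: 1
Deltas:
  22 - 1 = 21
  38 - 22 = 16
  39 - 38 = 1
  92 - 39 = 53
  94 - 92 = 2
  100 - 94 = 6


Delta encoded: [1, 21, 16, 1, 53, 2, 6]


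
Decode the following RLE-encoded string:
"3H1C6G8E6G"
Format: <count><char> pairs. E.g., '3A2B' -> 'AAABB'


Expanding each <count><char> pair:
  3H -> 'HHH'
  1C -> 'C'
  6G -> 'GGGGGG'
  8E -> 'EEEEEEEE'
  6G -> 'GGGGGG'

Decoded = HHHCGGGGGGEEEEEEEEGGGGGG


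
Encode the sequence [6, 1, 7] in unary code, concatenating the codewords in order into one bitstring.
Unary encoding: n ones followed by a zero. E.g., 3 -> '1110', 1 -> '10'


Encode each number as n ones followed by a terminating 0:
  6 -> 1111110 (7 bits)
  1 -> 10 (2 bits)
  7 -> 11111110 (8 bits)
Total length = 7 + 2 + 8 = 17 bits.

Unary([6, 1, 7]) = 11111101011111110 (17 bits)


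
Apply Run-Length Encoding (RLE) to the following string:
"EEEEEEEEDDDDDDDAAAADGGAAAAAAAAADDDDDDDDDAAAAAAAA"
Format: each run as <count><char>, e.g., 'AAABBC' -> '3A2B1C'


Scanning runs left to right:
  i=0: run of 'E' x 8 -> '8E'
  i=8: run of 'D' x 7 -> '7D'
  i=15: run of 'A' x 4 -> '4A'
  i=19: run of 'D' x 1 -> '1D'
  i=20: run of 'G' x 2 -> '2G'
  i=22: run of 'A' x 9 -> '9A'
  i=31: run of 'D' x 9 -> '9D'
  i=40: run of 'A' x 8 -> '8A'

RLE = 8E7D4A1D2G9A9D8A


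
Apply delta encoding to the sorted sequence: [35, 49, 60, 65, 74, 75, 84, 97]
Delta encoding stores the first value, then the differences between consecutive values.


First value: 35
Deltas:
  49 - 35 = 14
  60 - 49 = 11
  65 - 60 = 5
  74 - 65 = 9
  75 - 74 = 1
  84 - 75 = 9
  97 - 84 = 13


Delta encoded: [35, 14, 11, 5, 9, 1, 9, 13]


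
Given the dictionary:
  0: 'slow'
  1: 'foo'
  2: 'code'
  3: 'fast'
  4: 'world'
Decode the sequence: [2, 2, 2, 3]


Look up each index in the dictionary:
  2 -> 'code'
  2 -> 'code'
  2 -> 'code'
  3 -> 'fast'

Decoded: "code code code fast"


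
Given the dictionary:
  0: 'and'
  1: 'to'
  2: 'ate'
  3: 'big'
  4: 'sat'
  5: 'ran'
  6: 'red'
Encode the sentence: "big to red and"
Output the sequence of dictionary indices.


Look up each word in the dictionary:
  'big' -> 3
  'to' -> 1
  'red' -> 6
  'and' -> 0

Encoded: [3, 1, 6, 0]


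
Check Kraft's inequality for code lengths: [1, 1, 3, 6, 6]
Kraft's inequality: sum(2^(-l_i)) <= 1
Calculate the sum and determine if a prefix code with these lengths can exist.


Sum = 2^(-1) + 2^(-1) + 2^(-3) + 2^(-6) + 2^(-6)
    = 0.5 + 0.5 + 0.125 + 0.015625 + 0.015625
    = 74/64 = 1.15625
Since 1.15625 > 1, Kraft's inequality is NOT satisfied.
A prefix code with these lengths CANNOT exist.

Kraft sum = 1.15625. Not satisfied.


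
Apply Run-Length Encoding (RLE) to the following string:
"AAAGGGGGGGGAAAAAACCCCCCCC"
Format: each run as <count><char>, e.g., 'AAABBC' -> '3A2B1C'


Scanning runs left to right:
  i=0: run of 'A' x 3 -> '3A'
  i=3: run of 'G' x 8 -> '8G'
  i=11: run of 'A' x 6 -> '6A'
  i=17: run of 'C' x 8 -> '8C'

RLE = 3A8G6A8C


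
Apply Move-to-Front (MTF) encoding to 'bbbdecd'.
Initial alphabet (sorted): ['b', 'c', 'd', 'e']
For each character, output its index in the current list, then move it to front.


MTF encoding:
'b': index 0 in ['b', 'c', 'd', 'e'] -> ['b', 'c', 'd', 'e']
'b': index 0 in ['b', 'c', 'd', 'e'] -> ['b', 'c', 'd', 'e']
'b': index 0 in ['b', 'c', 'd', 'e'] -> ['b', 'c', 'd', 'e']
'd': index 2 in ['b', 'c', 'd', 'e'] -> ['d', 'b', 'c', 'e']
'e': index 3 in ['d', 'b', 'c', 'e'] -> ['e', 'd', 'b', 'c']
'c': index 3 in ['e', 'd', 'b', 'c'] -> ['c', 'e', 'd', 'b']
'd': index 2 in ['c', 'e', 'd', 'b'] -> ['d', 'c', 'e', 'b']


Output: [0, 0, 0, 2, 3, 3, 2]


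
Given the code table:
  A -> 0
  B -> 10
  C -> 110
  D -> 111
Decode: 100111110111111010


Decoding:
10 -> B
0 -> A
111 -> D
110 -> C
111 -> D
111 -> D
0 -> A
10 -> B


Result: BADCDDAB


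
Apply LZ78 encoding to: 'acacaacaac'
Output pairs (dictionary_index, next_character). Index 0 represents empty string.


LZ78 encoding steps:
Dictionary: {0: ''}
Step 1: w='' (idx 0), next='a' -> output (0, 'a'), add 'a' as idx 1
Step 2: w='' (idx 0), next='c' -> output (0, 'c'), add 'c' as idx 2
Step 3: w='a' (idx 1), next='c' -> output (1, 'c'), add 'ac' as idx 3
Step 4: w='a' (idx 1), next='a' -> output (1, 'a'), add 'aa' as idx 4
Step 5: w='c' (idx 2), next='a' -> output (2, 'a'), add 'ca' as idx 5
Step 6: w='ac' (idx 3), end of input -> output (3, '')


Encoded: [(0, 'a'), (0, 'c'), (1, 'c'), (1, 'a'), (2, 'a'), (3, '')]


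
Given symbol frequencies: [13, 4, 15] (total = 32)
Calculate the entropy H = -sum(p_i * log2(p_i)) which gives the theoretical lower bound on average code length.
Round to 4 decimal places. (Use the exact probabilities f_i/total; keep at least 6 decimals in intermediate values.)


Per-symbol terms -p_i * log2(p_i) with p_i = f_i/32:
  p = 13/32 = 0.406250: log2(p) = -1.299560, -p*log2(p) = 0.527946
  p = 4/32 = 0.125000: log2(p) = -3.000000, -p*log2(p) = 0.375000
  p = 15/32 = 0.468750: log2(p) = -1.093109, -p*log2(p) = 0.512395
H = 0.527946 + 0.375000 + 0.512395 = 1.415341

H = 1.4153 bits/symbol


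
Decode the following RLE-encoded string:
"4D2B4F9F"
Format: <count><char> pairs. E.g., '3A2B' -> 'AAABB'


Expanding each <count><char> pair:
  4D -> 'DDDD'
  2B -> 'BB'
  4F -> 'FFFF'
  9F -> 'FFFFFFFFF'

Decoded = DDDDBBFFFFFFFFFFFFF


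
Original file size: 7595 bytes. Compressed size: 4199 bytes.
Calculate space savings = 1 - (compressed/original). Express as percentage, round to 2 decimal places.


ratio = compressed/original = 4199/7595 = 0.552864
savings = 1 - ratio = 1 - 0.552864 = 0.447136
as a percentage: 0.447136 * 100 = 44.71%

Space savings = 1 - 4199/7595 = 44.71%


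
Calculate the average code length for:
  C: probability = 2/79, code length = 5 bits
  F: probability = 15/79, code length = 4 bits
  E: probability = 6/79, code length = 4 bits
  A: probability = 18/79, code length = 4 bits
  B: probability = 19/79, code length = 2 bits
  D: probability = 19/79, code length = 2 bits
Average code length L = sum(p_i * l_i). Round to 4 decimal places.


Weighted contributions p_i * l_i:
  C: (2/79) * 5 = 10/79
  F: (15/79) * 4 = 60/79
  E: (6/79) * 4 = 24/79
  A: (18/79) * 4 = 72/79
  B: (19/79) * 2 = 38/79
  D: (19/79) * 2 = 38/79
Sum = (10 + 60 + 24 + 72 + 38 + 38)/79 = 242/79

L = 242/79 = 3.0633 bits/symbol


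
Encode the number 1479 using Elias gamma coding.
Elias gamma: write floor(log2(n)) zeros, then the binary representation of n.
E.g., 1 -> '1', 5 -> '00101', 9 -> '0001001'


num_bits = floor(log2(1479)) + 1 = 11
leading_zeros = num_bits - 1 = 10
binary(1479) = 10111000111

Elias gamma(1479) = '0000000000' + '10111000111' = 000000000010111000111 (21 bits)


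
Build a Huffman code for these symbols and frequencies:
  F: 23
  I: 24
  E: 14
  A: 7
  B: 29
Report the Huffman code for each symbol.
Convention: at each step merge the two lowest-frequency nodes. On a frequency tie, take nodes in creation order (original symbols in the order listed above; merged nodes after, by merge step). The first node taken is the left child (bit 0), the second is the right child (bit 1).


Huffman tree construction:
Step 1: Merge A(7) + E(14) = 21
Step 2: Merge (A+E)(21) + F(23) = 44
Step 3: Merge I(24) + B(29) = 53
Step 4: Merge ((A+E)+F)(44) + (I+B)(53) = 97
Read each symbol's code off the tree from the root (left child = 0, right child = 1).

Codes:
  F: 01 (length 2)
  I: 10 (length 2)
  E: 001 (length 3)
  A: 000 (length 3)
  B: 11 (length 2)
Average code length: 215/97 = 2.2165 bits/symbol


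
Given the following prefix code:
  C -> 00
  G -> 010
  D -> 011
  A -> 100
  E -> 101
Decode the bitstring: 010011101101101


Decoding step by step:
Bits 010 -> G
Bits 011 -> D
Bits 101 -> E
Bits 101 -> E
Bits 101 -> E


Decoded message: GDEEE


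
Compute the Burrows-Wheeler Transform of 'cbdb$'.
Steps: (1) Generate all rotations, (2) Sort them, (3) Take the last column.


Rotations (sorted):
  0: $cbdb -> last char: b
  1: b$cbd -> last char: d
  2: bdb$c -> last char: c
  3: cbdb$ -> last char: $
  4: db$cb -> last char: b


BWT = bdc$b


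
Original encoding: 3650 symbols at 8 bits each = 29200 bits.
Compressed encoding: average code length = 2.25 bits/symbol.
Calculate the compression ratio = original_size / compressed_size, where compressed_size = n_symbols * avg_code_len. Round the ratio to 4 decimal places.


original_size = n_symbols * orig_bits = 3650 * 8 = 29200 bits
compressed_size = n_symbols * avg_code_len = 3650 * 2.25 = 8212.5 bits
ratio = original_size / compressed_size = 29200 / 8212.5 = 3.5556

Compression ratio = 3.5556


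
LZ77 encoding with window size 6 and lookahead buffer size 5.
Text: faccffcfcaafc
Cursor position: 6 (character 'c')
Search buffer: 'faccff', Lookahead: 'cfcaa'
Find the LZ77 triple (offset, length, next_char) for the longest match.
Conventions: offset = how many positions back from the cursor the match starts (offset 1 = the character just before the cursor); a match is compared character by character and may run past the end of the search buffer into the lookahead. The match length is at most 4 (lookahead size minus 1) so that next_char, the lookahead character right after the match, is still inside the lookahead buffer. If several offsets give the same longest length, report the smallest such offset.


Try each offset into the search buffer:
  offset=1 (pos 5, char 'f'): match length 0
  offset=2 (pos 4, char 'f'): match length 0
  offset=3 (pos 3, char 'c'): match length 2
  offset=4 (pos 2, char 'c'): match length 1
  offset=5 (pos 1, char 'a'): match length 0
  offset=6 (pos 0, char 'f'): match length 0
Longest match has length 2 at offset 3.
next_char = character at position 6 + 2 = 8 -> 'c'

Best match: offset=3, length=2 (matching 'cf' starting at position 3)
LZ77 triple: (3, 2, 'c')


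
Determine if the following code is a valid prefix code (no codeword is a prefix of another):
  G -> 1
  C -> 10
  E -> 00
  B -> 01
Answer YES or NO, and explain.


Checking each pair (does one codeword prefix another?):
  G='1' vs C='10': prefix -- VIOLATION

NO -- this is NOT a valid prefix code. G (1) is a prefix of C (10).


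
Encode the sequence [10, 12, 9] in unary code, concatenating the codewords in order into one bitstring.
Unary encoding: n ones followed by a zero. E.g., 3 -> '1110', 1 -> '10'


Encode each number as n ones followed by a terminating 0:
  10 -> 11111111110 (11 bits)
  12 -> 1111111111110 (13 bits)
  9 -> 1111111110 (10 bits)
Total length = 11 + 13 + 10 = 34 bits.

Unary([10, 12, 9]) = 1111111111011111111111101111111110 (34 bits)


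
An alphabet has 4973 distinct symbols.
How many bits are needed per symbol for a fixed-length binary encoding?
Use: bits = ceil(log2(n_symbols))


log2(4973) = 12.2799
Bracket: 2^12 = 4096 < 4973 <= 2^13 = 8192
So ceil(log2(4973)) = 13

bits = ceil(log2(4973)) = ceil(12.2799) = 13 bits


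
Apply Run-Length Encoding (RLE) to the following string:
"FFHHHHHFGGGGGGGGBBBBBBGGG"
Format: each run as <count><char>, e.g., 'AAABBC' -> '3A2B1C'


Scanning runs left to right:
  i=0: run of 'F' x 2 -> '2F'
  i=2: run of 'H' x 5 -> '5H'
  i=7: run of 'F' x 1 -> '1F'
  i=8: run of 'G' x 8 -> '8G'
  i=16: run of 'B' x 6 -> '6B'
  i=22: run of 'G' x 3 -> '3G'

RLE = 2F5H1F8G6B3G


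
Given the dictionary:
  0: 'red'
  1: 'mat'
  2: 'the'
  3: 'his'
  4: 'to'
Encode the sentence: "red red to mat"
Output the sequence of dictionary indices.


Look up each word in the dictionary:
  'red' -> 0
  'red' -> 0
  'to' -> 4
  'mat' -> 1

Encoded: [0, 0, 4, 1]


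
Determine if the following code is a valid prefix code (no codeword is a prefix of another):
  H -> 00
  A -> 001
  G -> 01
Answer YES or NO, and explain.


Checking each pair (does one codeword prefix another?):
  H='00' vs A='001': prefix -- VIOLATION

NO -- this is NOT a valid prefix code. H (00) is a prefix of A (001).


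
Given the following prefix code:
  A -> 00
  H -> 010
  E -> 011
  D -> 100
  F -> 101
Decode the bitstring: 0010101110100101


Decoding step by step:
Bits 00 -> A
Bits 101 -> F
Bits 011 -> E
Bits 101 -> F
Bits 00 -> A
Bits 101 -> F


Decoded message: AFEFAF


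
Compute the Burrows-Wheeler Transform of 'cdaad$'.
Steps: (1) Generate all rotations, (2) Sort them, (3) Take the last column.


Rotations (sorted):
  0: $cdaad -> last char: d
  1: aad$cd -> last char: d
  2: ad$cda -> last char: a
  3: cdaad$ -> last char: $
  4: d$cdaa -> last char: a
  5: daad$c -> last char: c


BWT = dda$ac


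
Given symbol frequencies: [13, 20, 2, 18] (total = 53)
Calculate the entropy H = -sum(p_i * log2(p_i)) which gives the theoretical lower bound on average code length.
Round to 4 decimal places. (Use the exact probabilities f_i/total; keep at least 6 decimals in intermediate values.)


Per-symbol terms -p_i * log2(p_i) with p_i = f_i/53:
  p = 13/53 = 0.245283: log2(p) = -2.027481, -p*log2(p) = 0.497307
  p = 20/53 = 0.377358: log2(p) = -1.405992, -p*log2(p) = 0.530563
  p = 2/53 = 0.037736: log2(p) = -4.727920, -p*log2(p) = 0.178412
  p = 18/53 = 0.339623: log2(p) = -1.557995, -p*log2(p) = 0.529131
H = 0.497307 + 0.530563 + 0.178412 + 0.529131 = 1.735413

H = 1.7354 bits/symbol


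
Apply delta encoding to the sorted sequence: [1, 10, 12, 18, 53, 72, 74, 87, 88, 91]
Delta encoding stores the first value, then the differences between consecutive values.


First value: 1
Deltas:
  10 - 1 = 9
  12 - 10 = 2
  18 - 12 = 6
  53 - 18 = 35
  72 - 53 = 19
  74 - 72 = 2
  87 - 74 = 13
  88 - 87 = 1
  91 - 88 = 3


Delta encoded: [1, 9, 2, 6, 35, 19, 2, 13, 1, 3]


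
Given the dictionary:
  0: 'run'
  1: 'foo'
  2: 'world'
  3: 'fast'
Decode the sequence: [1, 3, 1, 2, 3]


Look up each index in the dictionary:
  1 -> 'foo'
  3 -> 'fast'
  1 -> 'foo'
  2 -> 'world'
  3 -> 'fast'

Decoded: "foo fast foo world fast"


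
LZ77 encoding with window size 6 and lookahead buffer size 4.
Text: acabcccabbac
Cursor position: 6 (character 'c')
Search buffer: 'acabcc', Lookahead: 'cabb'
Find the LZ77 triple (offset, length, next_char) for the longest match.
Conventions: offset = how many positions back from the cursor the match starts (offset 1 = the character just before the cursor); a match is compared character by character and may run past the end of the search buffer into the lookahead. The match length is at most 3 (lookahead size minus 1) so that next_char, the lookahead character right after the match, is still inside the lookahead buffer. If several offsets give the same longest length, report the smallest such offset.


Try each offset into the search buffer:
  offset=1 (pos 5, char 'c'): match length 1
  offset=2 (pos 4, char 'c'): match length 1
  offset=3 (pos 3, char 'b'): match length 0
  offset=4 (pos 2, char 'a'): match length 0
  offset=5 (pos 1, char 'c'): match length 3
  offset=6 (pos 0, char 'a'): match length 0
Longest match has length 3 at offset 5.
next_char = character at position 6 + 3 = 9 -> 'b'

Best match: offset=5, length=3 (matching 'cab' starting at position 1)
LZ77 triple: (5, 3, 'b')


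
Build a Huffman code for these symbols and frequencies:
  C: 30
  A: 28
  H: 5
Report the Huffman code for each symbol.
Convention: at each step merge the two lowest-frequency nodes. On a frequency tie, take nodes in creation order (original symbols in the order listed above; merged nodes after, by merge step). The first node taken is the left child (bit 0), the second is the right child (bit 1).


Huffman tree construction:
Step 1: Merge H(5) + A(28) = 33
Step 2: Merge C(30) + (H+A)(33) = 63
Read each symbol's code off the tree from the root (left child = 0, right child = 1).

Codes:
  C: 0 (length 1)
  A: 11 (length 2)
  H: 10 (length 2)
Average code length: 96/63 = 1.5238 bits/symbol


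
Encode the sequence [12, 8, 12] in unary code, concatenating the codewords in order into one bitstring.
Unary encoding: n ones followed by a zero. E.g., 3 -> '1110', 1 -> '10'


Encode each number as n ones followed by a terminating 0:
  12 -> 1111111111110 (13 bits)
  8 -> 111111110 (9 bits)
  12 -> 1111111111110 (13 bits)
Total length = 13 + 9 + 13 = 35 bits.

Unary([12, 8, 12]) = 11111111111101111111101111111111110 (35 bits)


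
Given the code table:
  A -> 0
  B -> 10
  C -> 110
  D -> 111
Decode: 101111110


Decoding:
10 -> B
111 -> D
111 -> D
0 -> A


Result: BDDA


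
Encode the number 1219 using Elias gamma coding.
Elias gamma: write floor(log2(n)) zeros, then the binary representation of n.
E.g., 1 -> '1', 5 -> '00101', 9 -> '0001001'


num_bits = floor(log2(1219)) + 1 = 11
leading_zeros = num_bits - 1 = 10
binary(1219) = 10011000011

Elias gamma(1219) = '0000000000' + '10011000011' = 000000000010011000011 (21 bits)


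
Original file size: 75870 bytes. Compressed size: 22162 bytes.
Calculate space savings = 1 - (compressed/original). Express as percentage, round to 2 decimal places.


ratio = compressed/original = 22162/75870 = 0.292105
savings = 1 - ratio = 1 - 0.292105 = 0.707895
as a percentage: 0.707895 * 100 = 70.79%

Space savings = 1 - 22162/75870 = 70.79%


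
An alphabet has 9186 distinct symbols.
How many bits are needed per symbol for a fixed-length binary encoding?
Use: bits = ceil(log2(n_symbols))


log2(9186) = 13.1652
Bracket: 2^13 = 8192 < 9186 <= 2^14 = 16384
So ceil(log2(9186)) = 14

bits = ceil(log2(9186)) = ceil(13.1652) = 14 bits


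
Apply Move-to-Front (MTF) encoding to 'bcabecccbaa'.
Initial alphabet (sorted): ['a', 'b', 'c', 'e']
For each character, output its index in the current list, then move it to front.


MTF encoding:
'b': index 1 in ['a', 'b', 'c', 'e'] -> ['b', 'a', 'c', 'e']
'c': index 2 in ['b', 'a', 'c', 'e'] -> ['c', 'b', 'a', 'e']
'a': index 2 in ['c', 'b', 'a', 'e'] -> ['a', 'c', 'b', 'e']
'b': index 2 in ['a', 'c', 'b', 'e'] -> ['b', 'a', 'c', 'e']
'e': index 3 in ['b', 'a', 'c', 'e'] -> ['e', 'b', 'a', 'c']
'c': index 3 in ['e', 'b', 'a', 'c'] -> ['c', 'e', 'b', 'a']
'c': index 0 in ['c', 'e', 'b', 'a'] -> ['c', 'e', 'b', 'a']
'c': index 0 in ['c', 'e', 'b', 'a'] -> ['c', 'e', 'b', 'a']
'b': index 2 in ['c', 'e', 'b', 'a'] -> ['b', 'c', 'e', 'a']
'a': index 3 in ['b', 'c', 'e', 'a'] -> ['a', 'b', 'c', 'e']
'a': index 0 in ['a', 'b', 'c', 'e'] -> ['a', 'b', 'c', 'e']


Output: [1, 2, 2, 2, 3, 3, 0, 0, 2, 3, 0]


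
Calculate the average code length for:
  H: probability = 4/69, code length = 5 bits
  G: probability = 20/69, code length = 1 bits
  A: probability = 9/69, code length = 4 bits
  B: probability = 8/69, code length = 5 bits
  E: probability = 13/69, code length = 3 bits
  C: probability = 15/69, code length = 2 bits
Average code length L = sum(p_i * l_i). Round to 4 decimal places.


Weighted contributions p_i * l_i:
  H: (4/69) * 5 = 20/69
  G: (20/69) * 1 = 20/69
  A: (9/69) * 4 = 36/69
  B: (8/69) * 5 = 40/69
  E: (13/69) * 3 = 39/69
  C: (15/69) * 2 = 30/69
Sum = (20 + 20 + 36 + 40 + 39 + 30)/69 = 185/69

L = 185/69 = 2.6812 bits/symbol


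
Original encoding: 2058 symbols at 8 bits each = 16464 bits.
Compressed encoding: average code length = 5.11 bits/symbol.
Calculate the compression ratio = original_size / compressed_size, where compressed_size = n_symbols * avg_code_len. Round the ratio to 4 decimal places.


original_size = n_symbols * orig_bits = 2058 * 8 = 16464 bits
compressed_size = n_symbols * avg_code_len = 2058 * 5.11 = 10516.38 bits
ratio = original_size / compressed_size = 16464 / 10516.38 = 1.5656

Compression ratio = 1.5656


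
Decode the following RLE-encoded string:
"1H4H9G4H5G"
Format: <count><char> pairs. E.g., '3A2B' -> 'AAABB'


Expanding each <count><char> pair:
  1H -> 'H'
  4H -> 'HHHH'
  9G -> 'GGGGGGGGG'
  4H -> 'HHHH'
  5G -> 'GGGGG'

Decoded = HHHHHGGGGGGGGGHHHHGGGGG


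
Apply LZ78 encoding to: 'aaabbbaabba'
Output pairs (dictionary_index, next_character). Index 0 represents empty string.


LZ78 encoding steps:
Dictionary: {0: ''}
Step 1: w='' (idx 0), next='a' -> output (0, 'a'), add 'a' as idx 1
Step 2: w='a' (idx 1), next='a' -> output (1, 'a'), add 'aa' as idx 2
Step 3: w='' (idx 0), next='b' -> output (0, 'b'), add 'b' as idx 3
Step 4: w='b' (idx 3), next='b' -> output (3, 'b'), add 'bb' as idx 4
Step 5: w='aa' (idx 2), next='b' -> output (2, 'b'), add 'aab' as idx 5
Step 6: w='b' (idx 3), next='a' -> output (3, 'a'), add 'ba' as idx 6


Encoded: [(0, 'a'), (1, 'a'), (0, 'b'), (3, 'b'), (2, 'b'), (3, 'a')]


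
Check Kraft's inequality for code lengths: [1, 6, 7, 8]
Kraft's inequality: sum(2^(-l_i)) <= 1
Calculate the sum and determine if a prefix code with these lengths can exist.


Sum = 2^(-1) + 2^(-6) + 2^(-7) + 2^(-8)
    = 0.5 + 0.015625 + 0.0078125 + 0.00390625
    = 135/256 = 0.52734375
Since 0.52734375 <= 1, Kraft's inequality IS satisfied.
A prefix code with these lengths CAN exist.

Kraft sum = 0.52734375. Satisfied.


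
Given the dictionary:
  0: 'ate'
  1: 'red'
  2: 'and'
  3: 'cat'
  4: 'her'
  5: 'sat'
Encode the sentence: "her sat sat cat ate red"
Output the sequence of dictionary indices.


Look up each word in the dictionary:
  'her' -> 4
  'sat' -> 5
  'sat' -> 5
  'cat' -> 3
  'ate' -> 0
  'red' -> 1

Encoded: [4, 5, 5, 3, 0, 1]


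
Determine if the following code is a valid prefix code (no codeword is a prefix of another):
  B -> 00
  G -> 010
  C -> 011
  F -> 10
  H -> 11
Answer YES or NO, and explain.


Checking each pair (does one codeword prefix another?):
  B='00' vs G='010': no prefix
  B='00' vs C='011': no prefix
  B='00' vs F='10': no prefix
  B='00' vs H='11': no prefix
  G='010' vs B='00': no prefix
  G='010' vs C='011': no prefix
  G='010' vs F='10': no prefix
  G='010' vs H='11': no prefix
  C='011' vs B='00': no prefix
  C='011' vs G='010': no prefix
  C='011' vs F='10': no prefix
  C='011' vs H='11': no prefix
  F='10' vs B='00': no prefix
  F='10' vs G='010': no prefix
  F='10' vs C='011': no prefix
  F='10' vs H='11': no prefix
  H='11' vs B='00': no prefix
  H='11' vs G='010': no prefix
  H='11' vs C='011': no prefix
  H='11' vs F='10': no prefix
No violation found over all pairs.

YES -- this is a valid prefix code. No codeword is a prefix of any other codeword.


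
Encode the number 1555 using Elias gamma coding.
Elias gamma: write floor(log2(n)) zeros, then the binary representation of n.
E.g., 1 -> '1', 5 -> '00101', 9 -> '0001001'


num_bits = floor(log2(1555)) + 1 = 11
leading_zeros = num_bits - 1 = 10
binary(1555) = 11000010011

Elias gamma(1555) = '0000000000' + '11000010011' = 000000000011000010011 (21 bits)


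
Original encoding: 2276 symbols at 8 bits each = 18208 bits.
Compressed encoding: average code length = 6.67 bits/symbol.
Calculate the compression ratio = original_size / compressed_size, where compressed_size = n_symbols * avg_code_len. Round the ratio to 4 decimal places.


original_size = n_symbols * orig_bits = 2276 * 8 = 18208 bits
compressed_size = n_symbols * avg_code_len = 2276 * 6.67 = 15180.92 bits
ratio = original_size / compressed_size = 18208 / 15180.92 = 1.1994

Compression ratio = 1.1994


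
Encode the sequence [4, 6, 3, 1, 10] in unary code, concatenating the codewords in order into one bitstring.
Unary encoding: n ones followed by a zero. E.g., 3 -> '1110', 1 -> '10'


Encode each number as n ones followed by a terminating 0:
  4 -> 11110 (5 bits)
  6 -> 1111110 (7 bits)
  3 -> 1110 (4 bits)
  1 -> 10 (2 bits)
  10 -> 11111111110 (11 bits)
Total length = 5 + 7 + 4 + 2 + 11 = 29 bits.

Unary([4, 6, 3, 1, 10]) = 11110111111011101011111111110 (29 bits)


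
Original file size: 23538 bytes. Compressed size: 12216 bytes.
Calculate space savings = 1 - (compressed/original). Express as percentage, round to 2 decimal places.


ratio = compressed/original = 12216/23538 = 0.518991
savings = 1 - ratio = 1 - 0.518991 = 0.481009
as a percentage: 0.481009 * 100 = 48.1%

Space savings = 1 - 12216/23538 = 48.1%


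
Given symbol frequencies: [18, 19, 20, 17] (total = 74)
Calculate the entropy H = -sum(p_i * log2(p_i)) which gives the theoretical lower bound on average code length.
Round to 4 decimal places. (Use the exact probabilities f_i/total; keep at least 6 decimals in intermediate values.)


Per-symbol terms -p_i * log2(p_i) with p_i = f_i/74:
  p = 18/74 = 0.243243: log2(p) = -2.039528, -p*log2(p) = 0.496101
  p = 19/74 = 0.256757: log2(p) = -1.961526, -p*log2(p) = 0.503635
  p = 20/74 = 0.270270: log2(p) = -1.887525, -p*log2(p) = 0.510142
  p = 17/74 = 0.229730: log2(p) = -2.121991, -p*log2(p) = 0.487484
H = 0.496101 + 0.503635 + 0.510142 + 0.487484 = 1.997362

H = 1.9974 bits/symbol


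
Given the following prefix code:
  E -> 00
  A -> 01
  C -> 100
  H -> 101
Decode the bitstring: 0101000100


Decoding step by step:
Bits 01 -> A
Bits 01 -> A
Bits 00 -> E
Bits 01 -> A
Bits 00 -> E


Decoded message: AAEAE


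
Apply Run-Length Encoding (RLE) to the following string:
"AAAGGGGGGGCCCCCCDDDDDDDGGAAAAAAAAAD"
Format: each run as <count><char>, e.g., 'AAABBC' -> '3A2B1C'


Scanning runs left to right:
  i=0: run of 'A' x 3 -> '3A'
  i=3: run of 'G' x 7 -> '7G'
  i=10: run of 'C' x 6 -> '6C'
  i=16: run of 'D' x 7 -> '7D'
  i=23: run of 'G' x 2 -> '2G'
  i=25: run of 'A' x 9 -> '9A'
  i=34: run of 'D' x 1 -> '1D'

RLE = 3A7G6C7D2G9A1D


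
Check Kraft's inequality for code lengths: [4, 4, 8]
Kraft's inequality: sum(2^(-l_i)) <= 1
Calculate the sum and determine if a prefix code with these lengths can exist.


Sum = 2^(-4) + 2^(-4) + 2^(-8)
    = 0.0625 + 0.0625 + 0.00390625
    = 33/256 = 0.12890625
Since 0.12890625 <= 1, Kraft's inequality IS satisfied.
A prefix code with these lengths CAN exist.

Kraft sum = 0.12890625. Satisfied.


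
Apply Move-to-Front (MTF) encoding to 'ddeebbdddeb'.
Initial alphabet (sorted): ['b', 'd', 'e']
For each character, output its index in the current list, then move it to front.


MTF encoding:
'd': index 1 in ['b', 'd', 'e'] -> ['d', 'b', 'e']
'd': index 0 in ['d', 'b', 'e'] -> ['d', 'b', 'e']
'e': index 2 in ['d', 'b', 'e'] -> ['e', 'd', 'b']
'e': index 0 in ['e', 'd', 'b'] -> ['e', 'd', 'b']
'b': index 2 in ['e', 'd', 'b'] -> ['b', 'e', 'd']
'b': index 0 in ['b', 'e', 'd'] -> ['b', 'e', 'd']
'd': index 2 in ['b', 'e', 'd'] -> ['d', 'b', 'e']
'd': index 0 in ['d', 'b', 'e'] -> ['d', 'b', 'e']
'd': index 0 in ['d', 'b', 'e'] -> ['d', 'b', 'e']
'e': index 2 in ['d', 'b', 'e'] -> ['e', 'd', 'b']
'b': index 2 in ['e', 'd', 'b'] -> ['b', 'e', 'd']


Output: [1, 0, 2, 0, 2, 0, 2, 0, 0, 2, 2]


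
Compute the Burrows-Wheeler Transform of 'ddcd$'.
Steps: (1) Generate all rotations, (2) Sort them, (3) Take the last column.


Rotations (sorted):
  0: $ddcd -> last char: d
  1: cd$dd -> last char: d
  2: d$ddc -> last char: c
  3: dcd$d -> last char: d
  4: ddcd$ -> last char: $


BWT = ddcd$


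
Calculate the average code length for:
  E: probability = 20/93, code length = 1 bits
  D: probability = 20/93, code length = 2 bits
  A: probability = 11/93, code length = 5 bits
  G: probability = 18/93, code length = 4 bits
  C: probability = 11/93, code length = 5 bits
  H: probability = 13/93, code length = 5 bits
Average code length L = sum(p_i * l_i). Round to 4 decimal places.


Weighted contributions p_i * l_i:
  E: (20/93) * 1 = 20/93
  D: (20/93) * 2 = 40/93
  A: (11/93) * 5 = 55/93
  G: (18/93) * 4 = 72/93
  C: (11/93) * 5 = 55/93
  H: (13/93) * 5 = 65/93
Sum = (20 + 40 + 55 + 72 + 55 + 65)/93 = 307/93

L = 307/93 = 3.3011 bits/symbol


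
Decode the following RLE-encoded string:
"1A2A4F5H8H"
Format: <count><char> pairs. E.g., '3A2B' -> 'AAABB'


Expanding each <count><char> pair:
  1A -> 'A'
  2A -> 'AA'
  4F -> 'FFFF'
  5H -> 'HHHHH'
  8H -> 'HHHHHHHH'

Decoded = AAAFFFFHHHHHHHHHHHHH


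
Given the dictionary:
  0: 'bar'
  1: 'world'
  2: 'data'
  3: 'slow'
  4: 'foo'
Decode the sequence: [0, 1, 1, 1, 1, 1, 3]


Look up each index in the dictionary:
  0 -> 'bar'
  1 -> 'world'
  1 -> 'world'
  1 -> 'world'
  1 -> 'world'
  1 -> 'world'
  3 -> 'slow'

Decoded: "bar world world world world world slow"


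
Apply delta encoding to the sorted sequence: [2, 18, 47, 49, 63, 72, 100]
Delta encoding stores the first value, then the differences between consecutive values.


First value: 2
Deltas:
  18 - 2 = 16
  47 - 18 = 29
  49 - 47 = 2
  63 - 49 = 14
  72 - 63 = 9
  100 - 72 = 28


Delta encoded: [2, 16, 29, 2, 14, 9, 28]


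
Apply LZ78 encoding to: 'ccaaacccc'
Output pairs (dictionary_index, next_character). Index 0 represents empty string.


LZ78 encoding steps:
Dictionary: {0: ''}
Step 1: w='' (idx 0), next='c' -> output (0, 'c'), add 'c' as idx 1
Step 2: w='c' (idx 1), next='a' -> output (1, 'a'), add 'ca' as idx 2
Step 3: w='' (idx 0), next='a' -> output (0, 'a'), add 'a' as idx 3
Step 4: w='a' (idx 3), next='c' -> output (3, 'c'), add 'ac' as idx 4
Step 5: w='c' (idx 1), next='c' -> output (1, 'c'), add 'cc' as idx 5
Step 6: w='c' (idx 1), end of input -> output (1, '')


Encoded: [(0, 'c'), (1, 'a'), (0, 'a'), (3, 'c'), (1, 'c'), (1, '')]


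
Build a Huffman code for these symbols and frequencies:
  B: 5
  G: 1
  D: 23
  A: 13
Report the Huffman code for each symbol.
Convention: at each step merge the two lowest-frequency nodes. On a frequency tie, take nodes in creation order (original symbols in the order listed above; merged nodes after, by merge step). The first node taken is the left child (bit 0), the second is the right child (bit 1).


Huffman tree construction:
Step 1: Merge G(1) + B(5) = 6
Step 2: Merge (G+B)(6) + A(13) = 19
Step 3: Merge ((G+B)+A)(19) + D(23) = 42
Read each symbol's code off the tree from the root (left child = 0, right child = 1).

Codes:
  B: 001 (length 3)
  G: 000 (length 3)
  D: 1 (length 1)
  A: 01 (length 2)
Average code length: 67/42 = 1.5952 bits/symbol


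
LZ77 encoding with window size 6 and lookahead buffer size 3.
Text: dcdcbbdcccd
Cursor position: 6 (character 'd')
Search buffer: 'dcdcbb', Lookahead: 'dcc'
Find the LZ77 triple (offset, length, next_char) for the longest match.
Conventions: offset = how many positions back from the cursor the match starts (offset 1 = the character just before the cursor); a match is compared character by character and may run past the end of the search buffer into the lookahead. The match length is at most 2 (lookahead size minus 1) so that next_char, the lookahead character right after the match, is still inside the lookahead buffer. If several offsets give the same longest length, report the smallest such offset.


Try each offset into the search buffer:
  offset=1 (pos 5, char 'b'): match length 0
  offset=2 (pos 4, char 'b'): match length 0
  offset=3 (pos 3, char 'c'): match length 0
  offset=4 (pos 2, char 'd'): match length 2
  offset=5 (pos 1, char 'c'): match length 0
  offset=6 (pos 0, char 'd'): match length 2
Longest match has length 2, found at offsets 4, 6; take the smallest, offset 4.
next_char = character at position 6 + 2 = 8 -> 'c'

Best match: offset=4, length=2 (matching 'dc' starting at position 2)
LZ77 triple: (4, 2, 'c')


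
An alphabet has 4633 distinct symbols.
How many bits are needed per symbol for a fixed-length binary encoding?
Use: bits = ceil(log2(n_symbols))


log2(4633) = 12.1777
Bracket: 2^12 = 4096 < 4633 <= 2^13 = 8192
So ceil(log2(4633)) = 13

bits = ceil(log2(4633)) = ceil(12.1777) = 13 bits


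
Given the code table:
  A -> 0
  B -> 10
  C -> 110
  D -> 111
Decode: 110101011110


Decoding:
110 -> C
10 -> B
10 -> B
111 -> D
10 -> B


Result: CBBDB


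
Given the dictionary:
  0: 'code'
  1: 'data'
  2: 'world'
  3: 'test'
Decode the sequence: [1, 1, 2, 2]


Look up each index in the dictionary:
  1 -> 'data'
  1 -> 'data'
  2 -> 'world'
  2 -> 'world'

Decoded: "data data world world"


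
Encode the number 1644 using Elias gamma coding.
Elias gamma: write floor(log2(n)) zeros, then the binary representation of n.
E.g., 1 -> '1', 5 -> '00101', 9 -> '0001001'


num_bits = floor(log2(1644)) + 1 = 11
leading_zeros = num_bits - 1 = 10
binary(1644) = 11001101100

Elias gamma(1644) = '0000000000' + '11001101100' = 000000000011001101100 (21 bits)


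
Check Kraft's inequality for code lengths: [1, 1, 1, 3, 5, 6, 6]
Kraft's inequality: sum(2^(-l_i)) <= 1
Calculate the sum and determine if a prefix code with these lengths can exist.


Sum = 2^(-1) + 2^(-1) + 2^(-1) + 2^(-3) + 2^(-5) + 2^(-6) + 2^(-6)
    = 0.5 + 0.5 + 0.5 + 0.125 + 0.03125 + 0.015625 + 0.015625
    = 108/64 = 1.6875
Since 1.6875 > 1, Kraft's inequality is NOT satisfied.
A prefix code with these lengths CANNOT exist.

Kraft sum = 1.6875. Not satisfied.


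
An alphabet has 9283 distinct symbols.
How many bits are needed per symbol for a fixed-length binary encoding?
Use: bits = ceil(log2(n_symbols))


log2(9283) = 13.1804
Bracket: 2^13 = 8192 < 9283 <= 2^14 = 16384
So ceil(log2(9283)) = 14

bits = ceil(log2(9283)) = ceil(13.1804) = 14 bits


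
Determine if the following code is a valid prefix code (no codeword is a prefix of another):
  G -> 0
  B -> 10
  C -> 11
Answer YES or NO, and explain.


Checking each pair (does one codeword prefix another?):
  G='0' vs B='10': no prefix
  G='0' vs C='11': no prefix
  B='10' vs G='0': no prefix
  B='10' vs C='11': no prefix
  C='11' vs G='0': no prefix
  C='11' vs B='10': no prefix
No violation found over all pairs.

YES -- this is a valid prefix code. No codeword is a prefix of any other codeword.


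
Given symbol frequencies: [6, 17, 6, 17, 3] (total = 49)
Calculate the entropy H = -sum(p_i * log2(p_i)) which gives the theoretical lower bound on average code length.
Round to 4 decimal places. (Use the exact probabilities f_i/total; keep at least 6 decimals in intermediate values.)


Per-symbol terms -p_i * log2(p_i) with p_i = f_i/49:
  p = 6/49 = 0.122449: log2(p) = -3.029747, -p*log2(p) = 0.370989
  p = 17/49 = 0.346939: log2(p) = -1.527247, -p*log2(p) = 0.529861
  p = 6/49 = 0.122449: log2(p) = -3.029747, -p*log2(p) = 0.370989
  p = 17/49 = 0.346939: log2(p) = -1.527247, -p*log2(p) = 0.529861
  p = 3/49 = 0.061224: log2(p) = -4.029747, -p*log2(p) = 0.246719
H = 0.370989 + 0.529861 + 0.370989 + 0.529861 + 0.246719 = 2.048419

H = 2.0484 bits/symbol


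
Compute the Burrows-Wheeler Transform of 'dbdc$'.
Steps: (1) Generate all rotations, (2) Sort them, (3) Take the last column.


Rotations (sorted):
  0: $dbdc -> last char: c
  1: bdc$d -> last char: d
  2: c$dbd -> last char: d
  3: dbdc$ -> last char: $
  4: dc$db -> last char: b


BWT = cdd$b


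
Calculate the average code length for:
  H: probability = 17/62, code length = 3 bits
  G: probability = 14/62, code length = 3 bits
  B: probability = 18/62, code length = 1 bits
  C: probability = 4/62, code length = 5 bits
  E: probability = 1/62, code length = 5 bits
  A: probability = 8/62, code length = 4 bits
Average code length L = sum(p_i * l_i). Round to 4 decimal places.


Weighted contributions p_i * l_i:
  H: (17/62) * 3 = 51/62
  G: (14/62) * 3 = 42/62
  B: (18/62) * 1 = 18/62
  C: (4/62) * 5 = 20/62
  E: (1/62) * 5 = 5/62
  A: (8/62) * 4 = 32/62
Sum = (51 + 42 + 18 + 20 + 5 + 32)/62 = 168/62

L = 168/62 = 2.7097 bits/symbol
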